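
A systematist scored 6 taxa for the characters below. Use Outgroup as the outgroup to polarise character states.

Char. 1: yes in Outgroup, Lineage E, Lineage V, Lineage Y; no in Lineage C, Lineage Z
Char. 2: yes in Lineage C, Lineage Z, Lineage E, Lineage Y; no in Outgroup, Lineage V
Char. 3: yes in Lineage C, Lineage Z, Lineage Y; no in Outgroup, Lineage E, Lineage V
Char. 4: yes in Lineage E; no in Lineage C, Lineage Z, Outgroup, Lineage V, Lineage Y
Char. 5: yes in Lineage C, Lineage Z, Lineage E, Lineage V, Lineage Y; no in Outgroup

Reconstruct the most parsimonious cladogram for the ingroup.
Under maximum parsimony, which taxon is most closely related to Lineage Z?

Lineage C

Character polarity is set by the outgroup: the derived state is whichever differs from the outgroup's state, so for Char. 1 the derived state is 'no', and for the remaining characters it is 'yes'.
Char. 1 (derived state 'no') is shared by Lineage C and Lineage Z — a synapomorphy uniting that clade.
Char. 2: derived state 'yes' in Lineage C, Lineage E, Lineage Y, and Lineage Z only — synapomorphy for {Lineage C, Lineage E, Lineage Y, Lineage Z}.
Char. 3 (derived state 'yes') is shared by Lineage C, Lineage Y, and Lineage Z — a synapomorphy uniting that clade.
Char. 4 (derived state 'yes') is unique to Lineage E (autapomorphy; uninformative for grouping).
Char. 5 (derived state 'yes') is shared by all ingroup taxa — unites the whole ingroup.
Most parsimonious ingroup topology: (Lineage V,(((Lineage C,Lineage Z),Lineage Y),Lineage E)).
Lineage Z and Lineage C form a cherry on this tree, so they are sister taxa.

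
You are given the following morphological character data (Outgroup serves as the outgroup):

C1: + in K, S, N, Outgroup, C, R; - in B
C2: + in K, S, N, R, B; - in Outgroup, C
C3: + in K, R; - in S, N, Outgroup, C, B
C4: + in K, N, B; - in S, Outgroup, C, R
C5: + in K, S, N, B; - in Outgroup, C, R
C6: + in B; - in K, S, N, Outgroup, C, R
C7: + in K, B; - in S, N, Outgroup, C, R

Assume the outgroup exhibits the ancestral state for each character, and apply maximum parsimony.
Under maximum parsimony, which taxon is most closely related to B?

Character polarity is set by the outgroup: the derived state is whichever differs from the outgroup's state, so for C1 the derived state is '-', and for the remaining characters it is '+'.
C1: derived state '-' in B only — an autapomorphy, so it tells us nothing about relationships among taxa.
Only B, K, N, R, and S show the derived state '+' for C2, supporting them as a clade.
C3 (state '+') occurs in K and R but conflicts with the nesting implied by the other characters — most parsimoniously interpreted as homoplasy.
C4 (derived state '+') is shared by B, K, and N — a synapomorphy uniting that clade.
C5: derived state '+' in B, K, N, and S only — synapomorphy for {B, K, N, S}.
C6: derived state '+' in B only — an autapomorphy, so it tells us nothing about relationships among taxa.
C7: derived state '+' in B and K only — synapomorphy for {B, K}.
Most parsimonious ingroup topology: (((((B,K),N),S),R),C).
B and K form a cherry on this tree, so they are sister taxa.

K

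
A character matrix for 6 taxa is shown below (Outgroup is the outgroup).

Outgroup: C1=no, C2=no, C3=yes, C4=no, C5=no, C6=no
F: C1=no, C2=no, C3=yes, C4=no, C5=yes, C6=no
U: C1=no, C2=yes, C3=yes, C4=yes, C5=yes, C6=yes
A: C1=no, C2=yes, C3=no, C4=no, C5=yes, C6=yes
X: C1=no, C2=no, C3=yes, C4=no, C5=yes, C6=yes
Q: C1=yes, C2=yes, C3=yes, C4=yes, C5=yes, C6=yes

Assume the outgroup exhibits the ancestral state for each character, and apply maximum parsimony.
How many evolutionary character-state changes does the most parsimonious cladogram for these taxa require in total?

6

Character polarity is set by the outgroup: the derived state is whichever differs from the outgroup's state, so for C3 the derived state is 'no', and for the remaining characters it is 'yes'.
C1 (derived state 'yes') is unique to Q (autapomorphy; uninformative for grouping).
Only A, Q, and U show the derived state 'yes' for C2, supporting them as a clade.
C3 (derived state 'no') is unique to A (autapomorphy; uninformative for grouping).
C4: derived state 'yes' in Q and U only — synapomorphy for {Q, U}.
All ingroup taxa share the derived state 'yes' for C5; it defines the ingroup but does not resolve relationships within it.
C6: derived state 'yes' in A, Q, U, and X only — synapomorphy for {A, Q, U, X}.
Most parsimonious ingroup topology: (F,(((U,Q),A),X)).
Changes per character on this tree: C1: 1; C2: 1; C3: 1; C4: 1; C5: 1; C6: 1.
Total = 6.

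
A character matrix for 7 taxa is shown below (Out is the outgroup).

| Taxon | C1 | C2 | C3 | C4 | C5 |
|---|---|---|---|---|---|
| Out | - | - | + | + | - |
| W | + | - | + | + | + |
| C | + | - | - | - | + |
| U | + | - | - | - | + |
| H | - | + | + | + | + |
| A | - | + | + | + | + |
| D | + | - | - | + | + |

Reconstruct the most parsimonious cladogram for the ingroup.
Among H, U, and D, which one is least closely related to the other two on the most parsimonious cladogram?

Character polarity is set by the outgroup: the derived state is whichever differs from the outgroup's state, so for C3, C4 the derived state is '-', and for the remaining characters it is '+'.
Only C, D, U, and W show the derived state '+' for C1, supporting them as a clade.
C2: derived state '+' in A and H only — synapomorphy for {A, H}.
C3 (derived state '-') is shared by C, D, and U — a synapomorphy uniting that clade.
C4 (derived state '-') is shared by C and U — a synapomorphy uniting that clade.
C5 (derived state '+') is shared by all ingroup taxa — unites the whole ingroup.
Most parsimonious ingroup topology: ((W,((C,U),D)),(H,A)).
U and D share a more recent common ancestor with each other than either does with H, so H is the least closely related of the three.

H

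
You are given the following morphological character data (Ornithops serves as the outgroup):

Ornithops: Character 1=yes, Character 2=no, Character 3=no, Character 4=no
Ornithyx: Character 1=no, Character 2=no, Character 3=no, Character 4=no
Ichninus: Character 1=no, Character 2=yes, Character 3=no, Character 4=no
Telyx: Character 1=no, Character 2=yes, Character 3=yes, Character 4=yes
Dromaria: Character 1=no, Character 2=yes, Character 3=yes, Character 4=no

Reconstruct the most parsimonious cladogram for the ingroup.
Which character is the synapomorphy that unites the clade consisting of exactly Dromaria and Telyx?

Character 3

Character polarity is set by the outgroup: the derived state is whichever differs from the outgroup's state, so for Character 1 the derived state is 'no', and for the remaining characters it is 'yes'.
Character 1 (derived state 'no') is shared by all ingroup taxa — unites the whole ingroup.
Character 2 (derived state 'yes') is shared by Dromaria, Ichninus, and Telyx — a synapomorphy uniting that clade.
Character 3 (derived state 'yes') is shared by Dromaria and Telyx — a synapomorphy uniting that clade.
Character 4: derived state 'yes' in Telyx only — an autapomorphy, so it tells us nothing about relationships among taxa.
Most parsimonious ingroup topology: (Ornithyx,(Ichninus,(Telyx,Dromaria))).
The clade {Dromaria, Telyx} is supported by Character 3: its derived state 'yes' occurs in exactly those taxa and in no other taxon (including the outgroup).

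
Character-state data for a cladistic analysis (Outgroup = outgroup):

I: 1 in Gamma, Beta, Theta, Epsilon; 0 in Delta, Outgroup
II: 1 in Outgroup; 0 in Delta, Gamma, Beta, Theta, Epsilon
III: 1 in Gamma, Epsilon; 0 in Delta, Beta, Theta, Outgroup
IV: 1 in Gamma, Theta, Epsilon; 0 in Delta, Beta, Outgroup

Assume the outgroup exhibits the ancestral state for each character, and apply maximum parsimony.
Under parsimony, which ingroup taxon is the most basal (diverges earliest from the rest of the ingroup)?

Delta

Character polarity is set by the outgroup: the derived state is whichever differs from the outgroup's state, so for II the derived state is '0', and for the remaining characters it is '1'.
Only Beta, Epsilon, Gamma, and Theta show the derived state '1' for I, supporting them as a clade.
All ingroup taxa share the derived state '0' for II; it defines the ingroup but does not resolve relationships within it.
III: derived state '1' in Epsilon and Gamma only — synapomorphy for {Epsilon, Gamma}.
IV (derived state '1') is shared by Epsilon, Gamma, and Theta — a synapomorphy uniting that clade.
Most parsimonious ingroup topology: ((((Gamma,Epsilon),Theta),Beta),Delta).
Delta is sister to the clade containing all other ingroup taxa, so it is the earliest-diverging (most basal) ingroup lineage.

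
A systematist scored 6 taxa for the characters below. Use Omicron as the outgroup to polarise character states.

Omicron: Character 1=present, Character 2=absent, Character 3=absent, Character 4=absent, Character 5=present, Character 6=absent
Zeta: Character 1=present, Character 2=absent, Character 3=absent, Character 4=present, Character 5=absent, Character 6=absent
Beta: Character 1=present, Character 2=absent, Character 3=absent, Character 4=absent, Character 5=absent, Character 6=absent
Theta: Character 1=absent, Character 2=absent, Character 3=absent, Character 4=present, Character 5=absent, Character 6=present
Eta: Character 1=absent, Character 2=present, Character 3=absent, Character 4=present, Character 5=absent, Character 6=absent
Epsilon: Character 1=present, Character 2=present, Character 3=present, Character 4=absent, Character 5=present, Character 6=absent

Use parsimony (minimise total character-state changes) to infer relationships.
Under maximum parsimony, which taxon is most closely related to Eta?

Theta

Character polarity is set by the outgroup: the derived state is whichever differs from the outgroup's state, so for Character 1, Character 5 the derived state is 'absent', and for the remaining characters it is 'present'.
Only Eta and Theta show the derived state 'absent' for Character 1, supporting them as a clade.
Character 2 groups Epsilon and Eta, which is incompatible with the clades supported by the remaining characters; treating it as convergent (homoplasy) costs fewer steps than any alternative tree.
Character 3 (derived state 'present') is unique to Epsilon (autapomorphy; uninformative for grouping).
Character 4: derived state 'present' in Eta, Theta, and Zeta only — synapomorphy for {Eta, Theta, Zeta}.
Character 5 (derived state 'absent') is shared by Beta, Eta, Theta, and Zeta — a synapomorphy uniting that clade.
Character 6: derived state 'present' in Theta only — an autapomorphy, so it tells us nothing about relationships among taxa.
Most parsimonious ingroup topology: (((Zeta,(Theta,Eta)),Beta),Epsilon).
Eta and Theta form a cherry on this tree, so they are sister taxa.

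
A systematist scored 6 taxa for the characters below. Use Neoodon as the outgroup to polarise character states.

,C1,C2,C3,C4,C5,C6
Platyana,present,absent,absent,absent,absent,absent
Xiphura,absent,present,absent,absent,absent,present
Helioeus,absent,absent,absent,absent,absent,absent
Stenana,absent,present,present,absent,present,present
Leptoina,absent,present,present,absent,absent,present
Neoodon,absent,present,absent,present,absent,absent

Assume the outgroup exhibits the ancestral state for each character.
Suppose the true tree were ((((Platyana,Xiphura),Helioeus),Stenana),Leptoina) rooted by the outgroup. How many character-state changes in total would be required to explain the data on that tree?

10

Map each character onto ((((Platyana,Xiphura),Helioeus),Stenana),Leptoina) (rooted by Neoodon) and count the minimum state changes it requires (Fitch parsimony):
C1: 1; C2: 2; C3: 2; C4: 1; C5: 1; C6: 3.
Total tree length = 10.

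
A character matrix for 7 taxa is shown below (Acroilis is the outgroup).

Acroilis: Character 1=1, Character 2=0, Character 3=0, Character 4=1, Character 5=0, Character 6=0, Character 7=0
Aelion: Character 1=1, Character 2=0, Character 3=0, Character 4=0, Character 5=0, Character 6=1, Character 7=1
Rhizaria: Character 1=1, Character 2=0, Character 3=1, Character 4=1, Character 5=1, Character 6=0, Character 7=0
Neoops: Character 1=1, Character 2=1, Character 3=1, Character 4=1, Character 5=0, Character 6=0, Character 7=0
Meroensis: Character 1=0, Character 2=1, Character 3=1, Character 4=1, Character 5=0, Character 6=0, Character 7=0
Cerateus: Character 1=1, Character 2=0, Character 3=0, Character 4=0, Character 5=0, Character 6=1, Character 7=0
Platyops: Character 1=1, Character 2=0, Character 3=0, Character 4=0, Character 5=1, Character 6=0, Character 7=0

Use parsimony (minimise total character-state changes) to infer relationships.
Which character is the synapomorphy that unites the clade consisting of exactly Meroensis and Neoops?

Character polarity is set by the outgroup: the derived state is whichever differs from the outgroup's state, so for Character 1, Character 4 the derived state is '0', and for the remaining characters it is '1'.
Character 1: derived state '0' in Meroensis only — an autapomorphy, so it tells us nothing about relationships among taxa.
Only Meroensis and Neoops show the derived state '1' for Character 2, supporting them as a clade.
Only Meroensis, Neoops, and Rhizaria show the derived state '1' for Character 3, supporting them as a clade.
Character 4 (derived state '0') is shared by Aelion, Cerateus, and Platyops — a synapomorphy uniting that clade.
Character 5 groups Platyops and Rhizaria, which is incompatible with the clades supported by the remaining characters; treating it as convergent (homoplasy) costs fewer steps than any alternative tree.
Character 6 (derived state '1') is shared by Aelion and Cerateus — a synapomorphy uniting that clade.
Character 7 (derived state '1') is unique to Aelion (autapomorphy; uninformative for grouping).
Most parsimonious ingroup topology: (((Aelion,Cerateus),Platyops),(Rhizaria,(Neoops,Meroensis))).
The clade {Meroensis, Neoops} is supported by Character 2: its derived state '1' occurs in exactly those taxa and in no other taxon (including the outgroup).

Character 2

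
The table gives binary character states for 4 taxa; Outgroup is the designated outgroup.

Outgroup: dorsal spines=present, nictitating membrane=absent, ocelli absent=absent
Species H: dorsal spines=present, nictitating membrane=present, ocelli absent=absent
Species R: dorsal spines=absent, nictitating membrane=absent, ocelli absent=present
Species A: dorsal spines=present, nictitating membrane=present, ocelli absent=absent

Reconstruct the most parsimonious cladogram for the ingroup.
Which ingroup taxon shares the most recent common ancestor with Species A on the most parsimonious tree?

Species H

Character polarity is set by the outgroup: the derived state is whichever differs from the outgroup's state, so for dorsal spines the derived state is 'absent', and for the remaining characters it is 'present'.
dorsal spines: derived state 'absent' in Species R only — an autapomorphy, so it tells us nothing about relationships among taxa.
nictitating membrane (derived state 'present') is shared by Species A and Species H — a synapomorphy uniting that clade.
ocelli absent: derived state 'present' in Species R only — an autapomorphy, so it tells us nothing about relationships among taxa.
Most parsimonious ingroup topology: ((Species H,Species A),Species R).
Species A and Species H form a cherry on this tree, so they are sister taxa.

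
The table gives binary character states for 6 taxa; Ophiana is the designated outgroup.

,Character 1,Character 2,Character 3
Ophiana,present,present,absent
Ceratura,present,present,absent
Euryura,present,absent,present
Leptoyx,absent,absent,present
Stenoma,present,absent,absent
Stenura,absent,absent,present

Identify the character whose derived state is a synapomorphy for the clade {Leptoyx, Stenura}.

Character polarity is set by the outgroup: the derived state is whichever differs from the outgroup's state, so for Character 1, Character 2 the derived state is 'absent', and for the remaining characters it is 'present'.
Character 1: derived state 'absent' in Leptoyx and Stenura only — synapomorphy for {Leptoyx, Stenura}.
Character 2: derived state 'absent' in Euryura, Leptoyx, Stenoma, and Stenura only — synapomorphy for {Euryura, Leptoyx, Stenoma, Stenura}.
Character 3: derived state 'present' in Euryura, Leptoyx, and Stenura only — synapomorphy for {Euryura, Leptoyx, Stenura}.
Most parsimonious ingroup topology: (Ceratura,((Euryura,(Leptoyx,Stenura)),Stenoma)).
The clade {Leptoyx, Stenura} is supported by Character 1: its derived state 'absent' occurs in exactly those taxa and in no other taxon (including the outgroup).

Character 1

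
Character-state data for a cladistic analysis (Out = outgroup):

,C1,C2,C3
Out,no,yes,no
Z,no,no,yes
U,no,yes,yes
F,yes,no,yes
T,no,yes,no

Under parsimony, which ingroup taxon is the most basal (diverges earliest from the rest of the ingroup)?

Character polarity is set by the outgroup: the derived state is whichever differs from the outgroup's state, so for C2 the derived state is 'no', and for the remaining characters it is 'yes'.
C1 (derived state 'yes') is unique to F (autapomorphy; uninformative for grouping).
Only F and Z show the derived state 'no' for C2, supporting them as a clade.
C3 (derived state 'yes') is shared by F, U, and Z — a synapomorphy uniting that clade.
Most parsimonious ingroup topology: (((Z,F),U),T).
T is sister to the clade containing all other ingroup taxa, so it is the earliest-diverging (most basal) ingroup lineage.

T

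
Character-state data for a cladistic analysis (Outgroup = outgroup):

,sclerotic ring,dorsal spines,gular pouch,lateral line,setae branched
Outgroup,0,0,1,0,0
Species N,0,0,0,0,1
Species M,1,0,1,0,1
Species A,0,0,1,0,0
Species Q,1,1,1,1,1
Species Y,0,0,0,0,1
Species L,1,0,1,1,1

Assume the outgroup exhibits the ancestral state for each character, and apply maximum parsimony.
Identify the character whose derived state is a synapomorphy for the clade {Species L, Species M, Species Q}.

Character polarity is set by the outgroup: the derived state is whichever differs from the outgroup's state, so for gular pouch the derived state is '0', and for the remaining characters it is '1'.
sclerotic ring (derived state '1') is shared by Species L, Species M, and Species Q — a synapomorphy uniting that clade.
dorsal spines: derived state '1' in Species Q only — an autapomorphy, so it tells us nothing about relationships among taxa.
Only Species N and Species Y show the derived state '0' for gular pouch, supporting them as a clade.
lateral line (derived state '1') is shared by Species L and Species Q — a synapomorphy uniting that clade.
setae branched (derived state '1') is shared by Species L, Species M, Species N, Species Q, and Species Y — a synapomorphy uniting that clade.
Most parsimonious ingroup topology: (((Species N,Species Y),(Species M,(Species Q,Species L))),Species A).
The clade {Species L, Species M, Species Q} is supported by sclerotic ring: its derived state '1' occurs in exactly those taxa and in no other taxon (including the outgroup).

sclerotic ring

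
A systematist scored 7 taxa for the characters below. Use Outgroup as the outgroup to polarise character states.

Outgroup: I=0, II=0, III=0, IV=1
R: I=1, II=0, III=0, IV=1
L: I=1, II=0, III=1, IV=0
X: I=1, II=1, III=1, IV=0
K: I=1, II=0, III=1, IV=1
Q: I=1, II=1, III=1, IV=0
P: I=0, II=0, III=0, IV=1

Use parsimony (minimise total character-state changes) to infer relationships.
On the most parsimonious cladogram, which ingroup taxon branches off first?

Character polarity is set by the outgroup: the derived state is whichever differs from the outgroup's state, so for IV the derived state is '0', and for the remaining characters it is '1'.
I (derived state '1') is shared by K, L, Q, R, and X — a synapomorphy uniting that clade.
Only Q and X show the derived state '1' for II, supporting them as a clade.
III (derived state '1') is shared by K, L, Q, and X — a synapomorphy uniting that clade.
Only L, Q, and X show the derived state '0' for IV, supporting them as a clade.
Most parsimonious ingroup topology: (((((Q,X),L),K),R),P).
P is sister to the clade containing all other ingroup taxa, so it is the earliest-diverging (most basal) ingroup lineage.

P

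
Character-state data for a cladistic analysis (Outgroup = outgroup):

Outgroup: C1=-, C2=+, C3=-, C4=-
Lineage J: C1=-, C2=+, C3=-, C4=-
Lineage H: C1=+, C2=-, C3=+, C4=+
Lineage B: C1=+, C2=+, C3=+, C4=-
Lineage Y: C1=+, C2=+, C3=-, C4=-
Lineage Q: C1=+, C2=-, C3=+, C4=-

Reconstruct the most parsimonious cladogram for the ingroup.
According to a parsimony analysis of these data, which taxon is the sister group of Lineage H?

Character polarity is set by the outgroup: the derived state is whichever differs from the outgroup's state, so for C2 the derived state is '-', and for the remaining characters it is '+'.
C1 (derived state '+') is shared by Lineage B, Lineage H, Lineage Q, and Lineage Y — a synapomorphy uniting that clade.
C2 (derived state '-') is shared by Lineage H and Lineage Q — a synapomorphy uniting that clade.
Only Lineage B, Lineage H, and Lineage Q show the derived state '+' for C3, supporting them as a clade.
C4: derived state '+' in Lineage H only — an autapomorphy, so it tells us nothing about relationships among taxa.
Most parsimonious ingroup topology: (Lineage J,(((Lineage H,Lineage Q),Lineage B),Lineage Y)).
Lineage H and Lineage Q form a cherry on this tree, so they are sister taxa.

Lineage Q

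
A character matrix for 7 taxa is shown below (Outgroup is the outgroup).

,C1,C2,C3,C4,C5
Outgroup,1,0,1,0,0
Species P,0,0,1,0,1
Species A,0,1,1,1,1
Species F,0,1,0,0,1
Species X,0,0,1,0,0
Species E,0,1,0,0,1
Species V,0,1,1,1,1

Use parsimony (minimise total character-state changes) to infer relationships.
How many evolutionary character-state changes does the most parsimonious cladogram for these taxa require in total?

5

Character polarity is set by the outgroup: the derived state is whichever differs from the outgroup's state, so for C1, C3 the derived state is '0', and for the remaining characters it is '1'.
C1 (derived state '0') is shared by all ingroup taxa — unites the whole ingroup.
C2: derived state '1' in Species A, Species E, Species F, and Species V only — synapomorphy for {Species A, Species E, Species F, Species V}.
C3 (derived state '0') is shared by Species E and Species F — a synapomorphy uniting that clade.
C4 (derived state '1') is shared by Species A and Species V — a synapomorphy uniting that clade.
Only Species A, Species E, Species F, Species P, and Species V show the derived state '1' for C5, supporting them as a clade.
Most parsimonious ingroup topology: ((Species P,((Species A,Species V),(Species F,Species E))),Species X).
Changes per character on this tree: C1: 1; C2: 1; C3: 1; C4: 1; C5: 1.
Total = 5.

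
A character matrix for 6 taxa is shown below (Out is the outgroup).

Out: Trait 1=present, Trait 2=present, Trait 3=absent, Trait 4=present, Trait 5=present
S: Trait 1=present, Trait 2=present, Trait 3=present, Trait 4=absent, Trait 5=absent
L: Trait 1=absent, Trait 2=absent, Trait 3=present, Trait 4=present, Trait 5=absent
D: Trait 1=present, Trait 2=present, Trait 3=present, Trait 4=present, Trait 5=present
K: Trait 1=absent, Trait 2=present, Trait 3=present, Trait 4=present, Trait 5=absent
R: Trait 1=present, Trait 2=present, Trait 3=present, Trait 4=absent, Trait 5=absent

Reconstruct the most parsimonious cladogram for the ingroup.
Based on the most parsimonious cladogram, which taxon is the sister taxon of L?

K

Character polarity is set by the outgroup: the derived state is whichever differs from the outgroup's state, so for Trait 1, Trait 2, Trait 4, Trait 5 the derived state is 'absent', and for the remaining characters it is 'present'.
Trait 1: derived state 'absent' in K and L only — synapomorphy for {K, L}.
Trait 2 (derived state 'absent') is unique to L (autapomorphy; uninformative for grouping).
All ingroup taxa share the derived state 'present' for Trait 3; it defines the ingroup but does not resolve relationships within it.
Only R and S show the derived state 'absent' for Trait 4, supporting them as a clade.
Trait 5 (derived state 'absent') is shared by K, L, R, and S — a synapomorphy uniting that clade.
Most parsimonious ingroup topology: (((S,R),(L,K)),D).
L and K form a cherry on this tree, so they are sister taxa.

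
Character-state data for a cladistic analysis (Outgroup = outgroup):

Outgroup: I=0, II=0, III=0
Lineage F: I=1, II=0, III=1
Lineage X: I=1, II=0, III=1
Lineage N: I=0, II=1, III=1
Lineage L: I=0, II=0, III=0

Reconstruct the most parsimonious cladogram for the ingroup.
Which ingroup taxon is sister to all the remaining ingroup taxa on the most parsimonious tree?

Lineage L

The outgroup has state '0' for every character, so '1' is the derived state throughout.
I: derived state '1' in Lineage F and Lineage X only — synapomorphy for {Lineage F, Lineage X}.
II: derived state '1' in Lineage N only — an autapomorphy, so it tells us nothing about relationships among taxa.
III (derived state '1') is shared by Lineage F, Lineage N, and Lineage X — a synapomorphy uniting that clade.
Most parsimonious ingroup topology: (((Lineage F,Lineage X),Lineage N),Lineage L).
Lineage L is sister to the clade containing all other ingroup taxa, so it is the earliest-diverging (most basal) ingroup lineage.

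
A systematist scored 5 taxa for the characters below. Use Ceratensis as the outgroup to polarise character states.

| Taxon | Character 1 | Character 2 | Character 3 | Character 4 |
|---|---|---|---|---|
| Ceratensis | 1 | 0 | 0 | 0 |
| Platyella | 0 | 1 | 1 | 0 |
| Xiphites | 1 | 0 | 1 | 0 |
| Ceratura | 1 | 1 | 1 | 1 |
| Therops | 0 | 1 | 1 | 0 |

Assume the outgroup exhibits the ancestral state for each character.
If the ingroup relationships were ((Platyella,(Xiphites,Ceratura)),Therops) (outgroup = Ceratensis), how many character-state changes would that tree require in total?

Map each character onto ((Platyella,(Xiphites,Ceratura)),Therops) (rooted by Ceratensis) and count the minimum state changes it requires (Fitch parsimony):
Character 1: 2; Character 2: 2; Character 3: 1; Character 4: 1.
Total tree length = 6.

6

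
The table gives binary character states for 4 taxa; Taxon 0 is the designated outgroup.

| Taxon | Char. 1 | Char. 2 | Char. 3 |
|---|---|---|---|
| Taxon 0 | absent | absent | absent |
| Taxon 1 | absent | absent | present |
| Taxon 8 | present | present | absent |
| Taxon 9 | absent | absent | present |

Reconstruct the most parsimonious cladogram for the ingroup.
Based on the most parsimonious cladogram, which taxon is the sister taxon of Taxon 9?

Taxon 1

The outgroup has state 'absent' for every character, so 'present' is the derived state throughout.
Char. 1 (derived state 'present') is unique to Taxon 8 (autapomorphy; uninformative for grouping).
Char. 2: derived state 'present' in Taxon 8 only — an autapomorphy, so it tells us nothing about relationships among taxa.
Char. 3 (derived state 'present') is shared by Taxon 1 and Taxon 9 — a synapomorphy uniting that clade.
Most parsimonious ingroup topology: ((Taxon 1,Taxon 9),Taxon 8).
Taxon 9 and Taxon 1 form a cherry on this tree, so they are sister taxa.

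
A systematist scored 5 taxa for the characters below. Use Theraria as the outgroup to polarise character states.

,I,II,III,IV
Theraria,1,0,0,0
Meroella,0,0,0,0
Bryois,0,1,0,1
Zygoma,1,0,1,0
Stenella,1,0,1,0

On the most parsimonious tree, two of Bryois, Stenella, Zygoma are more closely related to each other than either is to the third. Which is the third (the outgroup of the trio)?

Character polarity is set by the outgroup: the derived state is whichever differs from the outgroup's state, so for I the derived state is '0', and for the remaining characters it is '1'.
I (derived state '0') is shared by Bryois and Meroella — a synapomorphy uniting that clade.
II: derived state '1' in Bryois only — an autapomorphy, so it tells us nothing about relationships among taxa.
III (derived state '1') is shared by Stenella and Zygoma — a synapomorphy uniting that clade.
IV (derived state '1') is unique to Bryois (autapomorphy; uninformative for grouping).
Most parsimonious ingroup topology: ((Meroella,Bryois),(Zygoma,Stenella)).
Zygoma and Stenella share a more recent common ancestor with each other than either does with Bryois, so Bryois is the least closely related of the three.

Bryois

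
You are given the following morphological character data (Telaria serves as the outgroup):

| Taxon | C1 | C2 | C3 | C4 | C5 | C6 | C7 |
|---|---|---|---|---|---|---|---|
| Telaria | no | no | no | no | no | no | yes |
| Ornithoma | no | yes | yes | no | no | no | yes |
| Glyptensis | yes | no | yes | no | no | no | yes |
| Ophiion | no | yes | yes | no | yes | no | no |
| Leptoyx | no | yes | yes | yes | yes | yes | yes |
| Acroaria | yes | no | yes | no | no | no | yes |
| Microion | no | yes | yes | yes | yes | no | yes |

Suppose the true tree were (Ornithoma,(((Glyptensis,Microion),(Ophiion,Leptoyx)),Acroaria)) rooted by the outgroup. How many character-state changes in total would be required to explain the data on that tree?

Map each character onto (Ornithoma,(((Glyptensis,Microion),(Ophiion,Leptoyx)),Acroaria)) (rooted by Telaria) and count the minimum state changes it requires (Fitch parsimony):
C1: 2; C2: 3; C3: 1; C4: 2; C5: 2; C6: 1; C7: 1.
Total tree length = 12.

12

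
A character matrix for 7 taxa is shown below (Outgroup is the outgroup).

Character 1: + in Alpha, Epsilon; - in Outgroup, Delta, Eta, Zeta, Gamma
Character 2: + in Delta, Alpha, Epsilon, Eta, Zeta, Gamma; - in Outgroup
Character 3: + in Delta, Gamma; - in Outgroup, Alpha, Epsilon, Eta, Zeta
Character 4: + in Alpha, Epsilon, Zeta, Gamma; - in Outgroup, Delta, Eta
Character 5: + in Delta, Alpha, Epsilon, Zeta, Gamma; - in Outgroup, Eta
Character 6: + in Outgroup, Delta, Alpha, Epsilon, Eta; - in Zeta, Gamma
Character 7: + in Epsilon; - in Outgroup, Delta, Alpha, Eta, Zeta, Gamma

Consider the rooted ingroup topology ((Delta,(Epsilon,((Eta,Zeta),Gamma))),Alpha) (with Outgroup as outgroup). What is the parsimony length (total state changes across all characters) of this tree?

Map each character onto ((Delta,(Epsilon,((Eta,Zeta),Gamma))),Alpha) (rooted by Outgroup) and count the minimum state changes it requires (Fitch parsimony):
Character 1: 2; Character 2: 1; Character 3: 2; Character 4: 3; Character 5: 2; Character 6: 2; Character 7: 1.
Total tree length = 13.

13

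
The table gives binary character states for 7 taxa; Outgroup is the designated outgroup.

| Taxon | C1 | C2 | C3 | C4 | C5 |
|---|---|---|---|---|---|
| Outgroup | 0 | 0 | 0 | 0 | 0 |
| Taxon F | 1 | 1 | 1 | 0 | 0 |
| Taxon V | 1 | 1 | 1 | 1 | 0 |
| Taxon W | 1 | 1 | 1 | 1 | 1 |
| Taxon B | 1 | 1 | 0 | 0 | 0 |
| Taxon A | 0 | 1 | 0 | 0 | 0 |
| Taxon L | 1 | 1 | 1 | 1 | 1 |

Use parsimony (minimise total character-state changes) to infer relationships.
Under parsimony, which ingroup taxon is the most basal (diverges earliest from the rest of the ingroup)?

Taxon A

The outgroup has state '0' for every character, so '1' is the derived state throughout.
Only Taxon B, Taxon F, Taxon L, Taxon V, and Taxon W show the derived state '1' for C1, supporting them as a clade.
C2 (derived state '1') is shared by all ingroup taxa — unites the whole ingroup.
Only Taxon F, Taxon L, Taxon V, and Taxon W show the derived state '1' for C3, supporting them as a clade.
C4: derived state '1' in Taxon L, Taxon V, and Taxon W only — synapomorphy for {Taxon L, Taxon V, Taxon W}.
Only Taxon L and Taxon W show the derived state '1' for C5, supporting them as a clade.
Most parsimonious ingroup topology: (((Taxon F,(Taxon V,(Taxon W,Taxon L))),Taxon B),Taxon A).
Taxon A is sister to the clade containing all other ingroup taxa, so it is the earliest-diverging (most basal) ingroup lineage.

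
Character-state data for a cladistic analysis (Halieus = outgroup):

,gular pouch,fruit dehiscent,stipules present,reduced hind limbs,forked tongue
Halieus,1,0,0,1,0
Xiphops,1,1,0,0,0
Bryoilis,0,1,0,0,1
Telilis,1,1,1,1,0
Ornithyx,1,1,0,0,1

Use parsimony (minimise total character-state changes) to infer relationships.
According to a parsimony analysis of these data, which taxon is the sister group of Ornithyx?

Character polarity is set by the outgroup: the derived state is whichever differs from the outgroup's state, so for gular pouch, reduced hind limbs the derived state is '0', and for the remaining characters it is '1'.
gular pouch (derived state '0') is unique to Bryoilis (autapomorphy; uninformative for grouping).
All ingroup taxa share the derived state '1' for fruit dehiscent; it defines the ingroup but does not resolve relationships within it.
stipules present: derived state '1' in Telilis only — an autapomorphy, so it tells us nothing about relationships among taxa.
reduced hind limbs: derived state '0' in Bryoilis, Ornithyx, and Xiphops only — synapomorphy for {Bryoilis, Ornithyx, Xiphops}.
Only Bryoilis and Ornithyx show the derived state '1' for forked tongue, supporting them as a clade.
Most parsimonious ingroup topology: ((Xiphops,(Bryoilis,Ornithyx)),Telilis).
Ornithyx and Bryoilis form a cherry on this tree, so they are sister taxa.

Bryoilis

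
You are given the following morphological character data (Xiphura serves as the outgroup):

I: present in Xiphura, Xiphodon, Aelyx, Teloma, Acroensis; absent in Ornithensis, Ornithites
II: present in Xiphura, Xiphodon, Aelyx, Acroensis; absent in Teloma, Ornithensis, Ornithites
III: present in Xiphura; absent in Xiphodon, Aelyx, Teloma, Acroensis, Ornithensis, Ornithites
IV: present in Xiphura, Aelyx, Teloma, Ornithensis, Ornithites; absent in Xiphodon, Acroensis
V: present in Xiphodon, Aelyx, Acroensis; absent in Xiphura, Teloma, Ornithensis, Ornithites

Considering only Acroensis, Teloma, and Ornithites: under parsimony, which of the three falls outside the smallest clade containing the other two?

Character polarity is set by the outgroup: the derived state is whichever differs from the outgroup's state, so for I, II, III, IV the derived state is 'absent', and for the remaining characters it is 'present'.
I: derived state 'absent' in Ornithensis and Ornithites only — synapomorphy for {Ornithensis, Ornithites}.
II (derived state 'absent') is shared by Ornithensis, Ornithites, and Teloma — a synapomorphy uniting that clade.
III (derived state 'absent') is shared by all ingroup taxa — unites the whole ingroup.
IV: derived state 'absent' in Acroensis and Xiphodon only — synapomorphy for {Acroensis, Xiphodon}.
V (derived state 'present') is shared by Acroensis, Aelyx, and Xiphodon — a synapomorphy uniting that clade.
Most parsimonious ingroup topology: (((Xiphodon,Acroensis),Aelyx),(Teloma,(Ornithensis,Ornithites))).
Ornithites and Teloma share a more recent common ancestor with each other than either does with Acroensis, so Acroensis is the least closely related of the three.

Acroensis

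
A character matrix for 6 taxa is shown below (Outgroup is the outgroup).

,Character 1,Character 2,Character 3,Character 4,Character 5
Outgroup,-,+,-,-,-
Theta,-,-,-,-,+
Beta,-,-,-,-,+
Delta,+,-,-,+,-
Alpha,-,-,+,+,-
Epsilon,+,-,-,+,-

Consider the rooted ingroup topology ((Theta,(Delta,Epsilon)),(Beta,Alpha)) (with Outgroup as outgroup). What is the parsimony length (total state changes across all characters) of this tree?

Map each character onto ((Theta,(Delta,Epsilon)),(Beta,Alpha)) (rooted by Outgroup) and count the minimum state changes it requires (Fitch parsimony):
Character 1: 1; Character 2: 1; Character 3: 1; Character 4: 2; Character 5: 2.
Total tree length = 7.

7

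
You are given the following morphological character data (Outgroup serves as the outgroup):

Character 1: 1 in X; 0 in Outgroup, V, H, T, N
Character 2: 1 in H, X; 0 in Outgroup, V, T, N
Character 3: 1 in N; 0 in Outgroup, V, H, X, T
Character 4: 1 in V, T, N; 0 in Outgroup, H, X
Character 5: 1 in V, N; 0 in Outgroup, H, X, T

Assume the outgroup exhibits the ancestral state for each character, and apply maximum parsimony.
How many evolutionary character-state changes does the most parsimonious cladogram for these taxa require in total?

The outgroup has state '0' for every character, so '1' is the derived state throughout.
Character 1: derived state '1' in X only — an autapomorphy, so it tells us nothing about relationships among taxa.
Character 2 (derived state '1') is shared by H and X — a synapomorphy uniting that clade.
Character 3: derived state '1' in N only — an autapomorphy, so it tells us nothing about relationships among taxa.
Character 4: derived state '1' in N, T, and V only — synapomorphy for {N, T, V}.
Character 5: derived state '1' in N and V only — synapomorphy for {N, V}.
Most parsimonious ingroup topology: (((V,N),T),(H,X)).
Changes per character on this tree: Character 1: 1; Character 2: 1; Character 3: 1; Character 4: 1; Character 5: 1.
Total = 5.

5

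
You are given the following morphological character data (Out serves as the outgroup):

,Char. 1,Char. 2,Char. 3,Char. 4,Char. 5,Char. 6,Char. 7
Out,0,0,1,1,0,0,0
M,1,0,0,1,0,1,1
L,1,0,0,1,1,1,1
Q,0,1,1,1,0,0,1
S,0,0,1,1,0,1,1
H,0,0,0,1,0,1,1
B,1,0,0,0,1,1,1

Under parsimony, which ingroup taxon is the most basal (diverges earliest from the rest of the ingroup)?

Character polarity is set by the outgroup: the derived state is whichever differs from the outgroup's state, so for Char. 3, Char. 4 the derived state is '0', and for the remaining characters it is '1'.
Only B, L, and M show the derived state '1' for Char. 1, supporting them as a clade.
Char. 2 (derived state '1') is unique to Q (autapomorphy; uninformative for grouping).
Char. 3 (derived state '0') is shared by B, H, L, and M — a synapomorphy uniting that clade.
Char. 4 (derived state '0') is unique to B (autapomorphy; uninformative for grouping).
Only B and L show the derived state '1' for Char. 5, supporting them as a clade.
Char. 6 (derived state '1') is shared by B, H, L, M, and S — a synapomorphy uniting that clade.
Char. 7 (derived state '1') is shared by all ingroup taxa — unites the whole ingroup.
Most parsimonious ingroup topology: ((((M,(L,B)),H),S),Q).
Q is sister to the clade containing all other ingroup taxa, so it is the earliest-diverging (most basal) ingroup lineage.

Q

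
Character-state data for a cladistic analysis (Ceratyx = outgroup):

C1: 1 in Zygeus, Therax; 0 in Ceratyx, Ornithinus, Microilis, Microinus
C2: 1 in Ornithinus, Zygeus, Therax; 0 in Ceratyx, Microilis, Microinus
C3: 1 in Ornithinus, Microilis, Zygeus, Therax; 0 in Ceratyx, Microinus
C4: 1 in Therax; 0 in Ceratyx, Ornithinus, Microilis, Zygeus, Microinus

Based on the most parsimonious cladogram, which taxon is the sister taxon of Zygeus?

Therax

The outgroup has state '0' for every character, so '1' is the derived state throughout.
C1: derived state '1' in Therax and Zygeus only — synapomorphy for {Therax, Zygeus}.
C2 (derived state '1') is shared by Ornithinus, Therax, and Zygeus — a synapomorphy uniting that clade.
C3 (derived state '1') is shared by Microilis, Ornithinus, Therax, and Zygeus — a synapomorphy uniting that clade.
C4 (derived state '1') is unique to Therax (autapomorphy; uninformative for grouping).
Most parsimonious ingroup topology: (((Ornithinus,(Zygeus,Therax)),Microilis),Microinus).
Zygeus and Therax form a cherry on this tree, so they are sister taxa.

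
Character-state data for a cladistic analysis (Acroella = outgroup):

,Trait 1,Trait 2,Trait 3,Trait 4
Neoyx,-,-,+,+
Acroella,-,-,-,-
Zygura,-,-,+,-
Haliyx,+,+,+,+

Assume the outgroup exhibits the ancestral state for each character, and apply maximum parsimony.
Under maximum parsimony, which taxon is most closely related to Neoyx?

Haliyx

The outgroup has state '-' for every character, so '+' is the derived state throughout.
Trait 1: derived state '+' in Haliyx only — an autapomorphy, so it tells us nothing about relationships among taxa.
Trait 2 (derived state '+') is unique to Haliyx (autapomorphy; uninformative for grouping).
All ingroup taxa share the derived state '+' for Trait 3; it defines the ingroup but does not resolve relationships within it.
Only Haliyx and Neoyx show the derived state '+' for Trait 4, supporting them as a clade.
Most parsimonious ingroup topology: (Zygura,(Neoyx,Haliyx)).
Neoyx and Haliyx form a cherry on this tree, so they are sister taxa.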